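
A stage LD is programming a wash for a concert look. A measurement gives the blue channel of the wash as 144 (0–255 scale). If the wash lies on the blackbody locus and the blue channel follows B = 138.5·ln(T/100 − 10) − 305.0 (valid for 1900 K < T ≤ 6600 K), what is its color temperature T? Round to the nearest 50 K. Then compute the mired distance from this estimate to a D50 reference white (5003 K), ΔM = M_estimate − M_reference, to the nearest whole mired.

ln(t − 10) = (144 + 305.0) / 138.5 = 3.2419.
t − 10 = e^3.2419 = 25.582, so t = 35.582.
T = 100·t = 3558 K → 3550 K to the nearest 50 K.
M_estimate = 10⁶/3550 = 281.69; M_reference = 10⁶/5003 = 199.88.
ΔM = 281.69 − 199.88 = 81.81 → +82 mireds.

+82 mireds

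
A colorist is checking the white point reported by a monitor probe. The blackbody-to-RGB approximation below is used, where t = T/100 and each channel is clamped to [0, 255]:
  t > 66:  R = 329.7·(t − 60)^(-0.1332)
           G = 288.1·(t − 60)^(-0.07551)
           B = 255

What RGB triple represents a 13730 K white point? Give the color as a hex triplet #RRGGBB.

t = 13730/100 = 137.3; the t > 66 branch applies.
R = 329.7·(137.3 − 60)^(-0.1332) = 329.7·77.3^(-0.1332) = 329.7·0.56040 = 184.762.
G = 288.1·(137.3 − 60)^(-0.07551) = 288.1·77.3^(-0.07551) = 288.1·0.72015 = 207.476.
B = 255 by definition for t > 66.
Rounded: (185, 207, 255).
In hex: #B9CFFF.

#B9CFFF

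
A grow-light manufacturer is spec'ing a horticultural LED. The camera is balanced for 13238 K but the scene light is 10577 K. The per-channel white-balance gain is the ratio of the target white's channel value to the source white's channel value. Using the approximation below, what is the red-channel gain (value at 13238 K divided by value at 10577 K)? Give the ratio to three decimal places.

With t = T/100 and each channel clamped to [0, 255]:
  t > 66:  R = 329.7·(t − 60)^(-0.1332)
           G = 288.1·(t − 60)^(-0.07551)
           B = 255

At 10577 K (t = 105.77):
  R = 329.7·(105.77 − 60)^(-0.1332) = 329.7·45.77^(-0.1332) = 329.7·0.60091 = 198.121.
At 13238 K (t = 132.38):
  R = 329.7·(132.38 − 60)^(-0.1332) = 329.7·72.38^(-0.1332) = 329.7·0.56533 = 186.388.
Gain = 186.388 / 198.121 = 0.9408 → 0.941.

0.941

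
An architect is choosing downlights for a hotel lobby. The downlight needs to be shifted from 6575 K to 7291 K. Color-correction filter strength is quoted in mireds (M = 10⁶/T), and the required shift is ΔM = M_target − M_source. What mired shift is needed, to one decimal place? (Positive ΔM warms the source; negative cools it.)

M_source = 10⁶/6575 = 152.091; M_target = 10⁶/7291 = 137.155.
ΔM = 137.155 − 152.091 = -14.936 → -14.9 mireds, a cooling shift.

-14.9 mireds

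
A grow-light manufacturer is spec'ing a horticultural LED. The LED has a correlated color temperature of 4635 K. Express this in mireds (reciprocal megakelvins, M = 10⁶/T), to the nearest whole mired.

M = 10⁶ / 4635 = 215.750 → 216 mireds.

216 mireds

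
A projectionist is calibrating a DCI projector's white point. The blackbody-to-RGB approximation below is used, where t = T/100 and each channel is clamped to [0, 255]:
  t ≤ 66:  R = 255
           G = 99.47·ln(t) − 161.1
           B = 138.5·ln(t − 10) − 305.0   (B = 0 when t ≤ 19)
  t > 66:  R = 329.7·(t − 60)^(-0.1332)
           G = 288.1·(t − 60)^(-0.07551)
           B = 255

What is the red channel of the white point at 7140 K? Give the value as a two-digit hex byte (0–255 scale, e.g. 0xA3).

t = 7140/100 = 71.4; the t > 66 branch applies.
R = 329.7·(71.4 − 60)^(-0.1332) = 329.7·11.4^(-0.1332) = 329.7·0.72314 = 238.418.
Rounded: 238; in hex, 0xEE.

0xEE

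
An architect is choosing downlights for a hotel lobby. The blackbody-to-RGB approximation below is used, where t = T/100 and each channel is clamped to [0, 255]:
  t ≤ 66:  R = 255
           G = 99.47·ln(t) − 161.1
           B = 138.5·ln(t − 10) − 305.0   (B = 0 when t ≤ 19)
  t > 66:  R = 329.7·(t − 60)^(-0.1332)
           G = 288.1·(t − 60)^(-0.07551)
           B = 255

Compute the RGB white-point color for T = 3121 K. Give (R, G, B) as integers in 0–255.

(255, 181, 118)

t = 3121/100 = 31.21; the t ≤ 66 branch applies.
R = 255 by definition for t ≤ 66.
G = 99.47·ln 31.21 − 161.1 = 99.47·3.4407 − 161.1 = 181.150.
B = 138.5·ln(31.21 − 10) − 305.0 = 138.5·ln 21.21 − 305.0 = 138.5·3.0545 − 305.0 = 118.044.
Rounded: (255, 181, 118).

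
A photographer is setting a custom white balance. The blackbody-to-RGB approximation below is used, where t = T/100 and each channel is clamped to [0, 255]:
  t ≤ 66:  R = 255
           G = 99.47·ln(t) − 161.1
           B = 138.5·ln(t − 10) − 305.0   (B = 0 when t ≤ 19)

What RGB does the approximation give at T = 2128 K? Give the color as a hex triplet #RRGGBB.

t = 2128/100 = 21.28; the t ≤ 66 branch applies.
R = 255 by definition for t ≤ 66.
G = 99.47·ln 21.28 − 161.1 = 99.47·3.0578 − 161.1 = 143.056.
B = 138.5·ln(21.28 − 10) − 305.0 = 138.5·ln 11.28 − 305.0 = 138.5·2.4230 − 305.0 = 30.590.
Rounded: (255, 143, 31).
In hex: #FF8F1F.

#FF8F1F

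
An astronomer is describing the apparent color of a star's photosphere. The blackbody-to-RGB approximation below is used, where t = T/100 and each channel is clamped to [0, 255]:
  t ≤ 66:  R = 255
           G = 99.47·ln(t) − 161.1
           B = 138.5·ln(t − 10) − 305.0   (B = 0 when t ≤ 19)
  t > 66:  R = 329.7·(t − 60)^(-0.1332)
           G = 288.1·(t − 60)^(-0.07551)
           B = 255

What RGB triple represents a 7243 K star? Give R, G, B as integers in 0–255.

R=236, G=238, B=255

t = 7243/100 = 72.43; the t > 66 branch applies.
R = 329.7·(72.43 − 60)^(-0.1332) = 329.7·12.43^(-0.1332) = 329.7·0.71485 = 235.687.
G = 288.1·(72.43 − 60)^(-0.07551) = 288.1·12.43^(-0.07551) = 288.1·0.82672 = 238.177.
B = 255 by definition for t > 66.
Rounded: (236, 238, 255).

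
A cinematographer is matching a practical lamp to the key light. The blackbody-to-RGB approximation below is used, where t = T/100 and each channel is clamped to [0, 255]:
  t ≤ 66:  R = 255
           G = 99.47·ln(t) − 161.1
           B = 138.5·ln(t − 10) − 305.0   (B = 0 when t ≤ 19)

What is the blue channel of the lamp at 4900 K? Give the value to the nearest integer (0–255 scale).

202

t = 4900/100 = 49; the t ≤ 66 branch applies.
B = 138.5·ln(49 − 10) − 305.0 = 138.5·ln 39 − 305.0 = 138.5·3.6636 − 305.0 = 202.403.
Rounded: 202.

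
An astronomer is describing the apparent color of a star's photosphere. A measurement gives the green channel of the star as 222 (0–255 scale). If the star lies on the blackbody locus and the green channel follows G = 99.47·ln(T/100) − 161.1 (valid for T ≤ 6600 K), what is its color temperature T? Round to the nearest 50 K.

ln t = (222 + 161.1) / 99.47 = 3.8514.
t = e^3.8514 = 47.059.
T = 100·t = 4706 K → 4700 K to the nearest 50 K.

4700 K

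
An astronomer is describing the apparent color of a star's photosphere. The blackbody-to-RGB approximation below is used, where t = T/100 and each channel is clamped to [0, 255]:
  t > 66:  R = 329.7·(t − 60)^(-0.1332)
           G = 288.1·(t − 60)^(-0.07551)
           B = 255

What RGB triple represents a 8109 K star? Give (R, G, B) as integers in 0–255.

(220, 229, 255)

t = 8109/100 = 81.09; the t > 66 branch applies.
R = 329.7·(81.09 − 60)^(-0.1332) = 329.7·21.09^(-0.1332) = 329.7·0.66624 = 219.660.
G = 288.1·(81.09 − 60)^(-0.07551) = 288.1·21.09^(-0.07551) = 288.1·0.79436 = 228.856.
B = 255 by definition for t > 66.
Rounded: (220, 229, 255).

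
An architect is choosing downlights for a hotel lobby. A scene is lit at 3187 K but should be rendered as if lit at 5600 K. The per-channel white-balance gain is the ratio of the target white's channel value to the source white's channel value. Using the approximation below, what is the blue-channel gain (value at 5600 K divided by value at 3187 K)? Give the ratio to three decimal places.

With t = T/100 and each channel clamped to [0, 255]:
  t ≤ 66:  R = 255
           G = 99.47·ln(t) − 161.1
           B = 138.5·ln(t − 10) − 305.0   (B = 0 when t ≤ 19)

1.842

At 3187 K (t = 31.87):
  B = 138.5·ln(31.87 − 10) − 305.0 = 138.5·ln 21.87 − 305.0 = 138.5·3.0851 − 305.0 = 122.289.
At 5600 K (t = 56):
  B = 138.5·ln(56 − 10) − 305.0 = 138.5·ln 46 − 305.0 = 138.5·3.8286 − 305.0 = 225.267.
Gain = 225.267 / 122.289 = 1.8421 → 1.842.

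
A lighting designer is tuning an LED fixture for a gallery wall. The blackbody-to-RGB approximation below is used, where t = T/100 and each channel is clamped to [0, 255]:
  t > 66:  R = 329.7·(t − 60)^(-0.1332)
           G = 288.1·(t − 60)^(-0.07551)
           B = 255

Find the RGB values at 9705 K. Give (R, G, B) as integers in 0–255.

(204, 219, 255)

t = 9705/100 = 97.05; the t > 66 branch applies.
R = 329.7·(97.05 − 60)^(-0.1332) = 329.7·37.05^(-0.1332) = 329.7·0.61807 = 203.778.
G = 288.1·(97.05 − 60)^(-0.07551) = 288.1·37.05^(-0.07551) = 288.1·0.76127 = 219.323.
B = 255 by definition for t > 66.
Rounded: (204, 219, 255).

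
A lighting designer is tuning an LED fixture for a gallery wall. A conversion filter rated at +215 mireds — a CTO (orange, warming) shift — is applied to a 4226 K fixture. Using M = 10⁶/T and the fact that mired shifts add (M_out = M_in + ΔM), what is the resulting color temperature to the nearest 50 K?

M_in = 10⁶/4226 = 236.63 mireds.
M_out = 236.63 + (+215) = 451.63 mireds.
T_out = 10⁶/451.63 = 2214.2 K → 2200 K.

2200 K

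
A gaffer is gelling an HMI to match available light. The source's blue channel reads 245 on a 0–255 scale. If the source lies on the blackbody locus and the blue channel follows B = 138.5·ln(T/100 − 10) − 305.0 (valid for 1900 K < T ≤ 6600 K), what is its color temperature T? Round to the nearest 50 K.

6300 K

ln(t − 10) = (245 + 305.0) / 138.5 = 3.9711.
t − 10 = e^3.9711 = 53.044, so t = 63.044.
T = 100·t = 6304 K → 6300 K to the nearest 50 K.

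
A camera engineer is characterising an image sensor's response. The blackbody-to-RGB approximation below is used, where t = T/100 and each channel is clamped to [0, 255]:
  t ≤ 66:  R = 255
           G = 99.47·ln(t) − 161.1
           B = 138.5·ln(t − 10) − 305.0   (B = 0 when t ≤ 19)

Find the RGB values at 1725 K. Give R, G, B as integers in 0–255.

t = 1725/100 = 17.25; the t ≤ 66 branch applies.
R = 255 by definition for t ≤ 66.
G = 99.47·ln 17.25 − 161.1 = 99.47·2.8478 − 161.1 = 122.172.
t = 17.25 ≤ 19, so B = 0.
Rounded: (255, 122, 0).

R=255, G=122, B=0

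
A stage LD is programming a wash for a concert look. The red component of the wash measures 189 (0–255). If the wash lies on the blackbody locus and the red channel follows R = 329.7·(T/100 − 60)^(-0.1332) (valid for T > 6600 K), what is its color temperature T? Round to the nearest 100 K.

(t − 60)^(-0.1332) = 189/329.7 = 0.57325.
t − 60 = 0.57325^(1/-0.1332) = 0.57325^(-7.508) = 65.199, so t = 125.199.
T = 100·t = 12520 K → 12500 K to the nearest 100 K.

12500 K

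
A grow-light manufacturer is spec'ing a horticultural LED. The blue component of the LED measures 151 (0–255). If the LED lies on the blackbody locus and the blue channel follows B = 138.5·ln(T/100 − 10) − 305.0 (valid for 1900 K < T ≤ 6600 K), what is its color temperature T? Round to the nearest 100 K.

3700 K

ln(t − 10) = (151 + 305.0) / 138.5 = 3.2924.
t − 10 = e^3.2924 = 26.908, so t = 36.908.
T = 100·t = 3691 K → 3700 K to the nearest 100 K.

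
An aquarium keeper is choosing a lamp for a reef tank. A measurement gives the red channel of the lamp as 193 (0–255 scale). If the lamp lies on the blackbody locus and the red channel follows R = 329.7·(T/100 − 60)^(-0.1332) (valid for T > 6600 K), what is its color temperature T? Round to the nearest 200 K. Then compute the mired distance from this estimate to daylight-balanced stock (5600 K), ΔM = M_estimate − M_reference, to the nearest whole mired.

-92 mireds

(t − 60)^(-0.1332) = 193/329.7 = 0.58538.
t − 60 = 0.58538^(1/-0.1332) = 0.58538^(-7.508) = 55.713, so t = 115.713.
T = 100·t = 11571 K → 11600 K to the nearest 200 K.
M_estimate = 10⁶/11600 = 86.21; M_reference = 10⁶/5600 = 178.57.
ΔM = 86.21 − 178.57 = -92.36 → -92 mireds.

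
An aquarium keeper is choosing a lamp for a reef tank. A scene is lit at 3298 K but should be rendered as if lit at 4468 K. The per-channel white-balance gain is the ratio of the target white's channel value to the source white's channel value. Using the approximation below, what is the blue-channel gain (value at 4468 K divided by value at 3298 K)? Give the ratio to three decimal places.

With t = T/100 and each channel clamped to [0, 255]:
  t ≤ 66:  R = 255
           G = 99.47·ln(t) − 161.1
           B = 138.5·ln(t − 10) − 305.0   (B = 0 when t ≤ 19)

1.441

At 3298 K (t = 32.98):
  B = 138.5·ln(32.98 − 10) − 305.0 = 138.5·ln 22.98 − 305.0 = 138.5·3.1346 − 305.0 = 129.145.
At 4468 K (t = 44.68):
  B = 138.5·ln(44.68 − 10) − 305.0 = 138.5·ln 34.68 − 305.0 = 138.5·3.5462 − 305.0 = 186.144.
Gain = 186.144 / 129.145 = 1.4413 → 1.441.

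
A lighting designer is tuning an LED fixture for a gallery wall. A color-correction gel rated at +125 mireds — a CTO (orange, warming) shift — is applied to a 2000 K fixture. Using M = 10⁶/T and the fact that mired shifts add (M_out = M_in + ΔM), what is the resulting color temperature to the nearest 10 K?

M_in = 10⁶/2000 = 500.00 mireds.
M_out = 500.00 + (+125) = 625.00 mireds.
T_out = 10⁶/625.00 = 1600.0 K → 1600 K.

1600 K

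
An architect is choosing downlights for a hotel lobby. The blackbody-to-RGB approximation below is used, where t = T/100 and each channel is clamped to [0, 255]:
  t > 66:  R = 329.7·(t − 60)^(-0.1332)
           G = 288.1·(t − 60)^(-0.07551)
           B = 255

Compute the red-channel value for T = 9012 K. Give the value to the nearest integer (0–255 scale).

209

t = 9012/100 = 90.12; the t > 66 branch applies.
R = 329.7·(90.12 − 60)^(-0.1332) = 329.7·30.12^(-0.1332) = 329.7·0.63536 = 209.477.
Rounded: 209.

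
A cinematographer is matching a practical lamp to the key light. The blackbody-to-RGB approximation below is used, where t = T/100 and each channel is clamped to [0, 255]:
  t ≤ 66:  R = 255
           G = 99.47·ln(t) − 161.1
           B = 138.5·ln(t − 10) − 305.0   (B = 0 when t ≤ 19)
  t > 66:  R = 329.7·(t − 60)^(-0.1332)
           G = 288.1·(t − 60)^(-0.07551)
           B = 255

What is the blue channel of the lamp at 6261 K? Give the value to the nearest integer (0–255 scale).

t = 6261/100 = 62.61; the t ≤ 66 branch applies.
B = 138.5·ln(62.61 − 10) − 305.0 = 138.5·ln 52.61 − 305.0 = 138.5·3.9629 − 305.0 = 243.863.
Rounded: 244.

244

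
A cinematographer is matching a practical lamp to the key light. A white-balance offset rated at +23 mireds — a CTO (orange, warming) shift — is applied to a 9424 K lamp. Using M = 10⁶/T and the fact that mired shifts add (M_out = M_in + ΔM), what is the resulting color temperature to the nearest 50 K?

7750 K

M_in = 10⁶/9424 = 106.11 mireds.
M_out = 106.11 + (+23) = 129.11 mireds.
T_out = 10⁶/129.11 = 7745.2 K → 7750 K.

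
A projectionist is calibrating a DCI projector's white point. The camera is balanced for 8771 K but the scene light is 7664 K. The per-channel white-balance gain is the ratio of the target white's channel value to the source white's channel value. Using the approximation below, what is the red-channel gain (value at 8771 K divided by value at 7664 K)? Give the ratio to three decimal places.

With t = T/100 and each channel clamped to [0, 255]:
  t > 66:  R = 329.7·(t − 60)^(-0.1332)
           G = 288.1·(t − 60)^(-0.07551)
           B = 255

At 7664 K (t = 76.64):
  R = 329.7·(76.64 − 60)^(-0.1332) = 329.7·16.64^(-0.1332) = 329.7·0.68761 = 226.705.
At 8771 K (t = 87.71):
  R = 329.7·(87.71 − 60)^(-0.1332) = 329.7·27.71^(-0.1332) = 329.7·0.64245 = 211.816.
Gain = 211.816 / 226.705 = 0.9343 → 0.934.

0.934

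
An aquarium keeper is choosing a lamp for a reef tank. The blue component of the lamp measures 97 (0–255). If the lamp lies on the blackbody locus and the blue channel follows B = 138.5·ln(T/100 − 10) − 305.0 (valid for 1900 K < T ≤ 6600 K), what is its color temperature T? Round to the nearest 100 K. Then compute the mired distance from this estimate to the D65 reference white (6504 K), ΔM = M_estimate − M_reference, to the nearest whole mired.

+203 mireds

ln(t − 10) = (97 + 305.0) / 138.5 = 2.9025.
t − 10 = e^2.9025 = 18.220, so t = 28.220.
T = 100·t = 2822 K → 2800 K to the nearest 100 K.
M_estimate = 10⁶/2800 = 357.14; M_reference = 10⁶/6504 = 153.75.
ΔM = 357.14 − 153.75 = 203.39 → +203 mireds.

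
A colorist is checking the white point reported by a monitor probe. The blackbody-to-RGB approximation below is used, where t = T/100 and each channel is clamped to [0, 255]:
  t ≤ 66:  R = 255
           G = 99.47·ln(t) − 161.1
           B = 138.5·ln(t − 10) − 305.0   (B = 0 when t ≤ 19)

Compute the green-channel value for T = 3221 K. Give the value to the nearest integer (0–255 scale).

t = 3221/100 = 32.21; the t ≤ 66 branch applies.
G = 99.47·ln 32.21 − 161.1 = 99.47·3.4723 − 161.1 = 184.287.
Rounded: 184.

184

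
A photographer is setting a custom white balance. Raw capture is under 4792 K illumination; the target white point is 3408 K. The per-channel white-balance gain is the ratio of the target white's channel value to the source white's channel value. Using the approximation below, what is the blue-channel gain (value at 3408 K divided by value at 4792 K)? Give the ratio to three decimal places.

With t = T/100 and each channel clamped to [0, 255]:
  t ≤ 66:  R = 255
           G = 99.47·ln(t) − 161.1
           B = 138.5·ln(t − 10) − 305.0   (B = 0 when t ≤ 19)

0.683

At 4792 K (t = 47.92):
  B = 138.5·ln(47.92 − 10) − 305.0 = 138.5·ln 37.92 − 305.0 = 138.5·3.6355 − 305.0 = 198.514.
At 3408 K (t = 34.08):
  B = 138.5·ln(34.08 − 10) − 305.0 = 138.5·ln 24.08 − 305.0 = 138.5·3.1814 − 305.0 = 135.621.
Gain = 135.621 / 198.514 = 0.6832 → 0.683.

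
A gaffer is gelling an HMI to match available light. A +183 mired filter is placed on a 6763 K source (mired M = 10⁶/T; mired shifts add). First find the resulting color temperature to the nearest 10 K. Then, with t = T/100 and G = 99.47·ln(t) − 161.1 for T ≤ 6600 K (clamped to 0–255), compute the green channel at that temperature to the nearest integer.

M_in = 10⁶/6763 = 147.86; M_out = 147.86 + (+183) = 330.86.
T_out = 10⁶/330.86 = 3022.4 K → 3020 K; t = 30.2.
G = 99.47·ln 30.2 − 161.1 = 99.47·3.4078 − 161.1 = 177.878.
Rounded: 178.

178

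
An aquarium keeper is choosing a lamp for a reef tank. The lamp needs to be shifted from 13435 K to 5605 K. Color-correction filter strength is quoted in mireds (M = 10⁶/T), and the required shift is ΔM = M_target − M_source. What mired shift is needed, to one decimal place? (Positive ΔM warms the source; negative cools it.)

M_source = 10⁶/13435 = 74.432; M_target = 10⁶/5605 = 178.412.
ΔM = 178.412 − 74.432 = 103.980 → +104.0 mireds, a warming shift.

+104.0 mireds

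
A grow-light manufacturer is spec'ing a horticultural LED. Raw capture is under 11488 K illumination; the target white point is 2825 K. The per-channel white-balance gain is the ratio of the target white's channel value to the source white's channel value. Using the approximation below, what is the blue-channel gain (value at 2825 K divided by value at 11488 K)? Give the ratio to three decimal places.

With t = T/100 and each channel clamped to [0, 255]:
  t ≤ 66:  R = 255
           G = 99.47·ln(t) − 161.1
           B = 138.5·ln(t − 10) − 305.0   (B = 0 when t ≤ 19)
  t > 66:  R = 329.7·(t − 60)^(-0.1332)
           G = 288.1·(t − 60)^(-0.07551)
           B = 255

At 11488 K (t = 114.88):
  B = 255 by definition for t > 66.
At 2825 K (t = 28.25):
  B = 138.5·ln(28.25 − 10) − 305.0 = 138.5·ln 18.25 − 305.0 = 138.5·2.9042 − 305.0 = 97.227.
Gain = 97.227 / 255.000 = 0.3813 → 0.381.

0.381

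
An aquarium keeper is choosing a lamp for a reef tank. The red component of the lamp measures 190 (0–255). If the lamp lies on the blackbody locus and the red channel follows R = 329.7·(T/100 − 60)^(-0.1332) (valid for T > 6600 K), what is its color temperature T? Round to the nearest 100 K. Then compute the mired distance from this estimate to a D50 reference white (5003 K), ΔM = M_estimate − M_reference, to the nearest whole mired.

-119 mireds

(t − 60)^(-0.1332) = 190/329.7 = 0.57628.
t − 60 = 0.57628^(1/-0.1332) = 0.57628^(-7.508) = 62.667, so t = 122.667.
T = 100·t = 12267 K → 12300 K to the nearest 100 K.
M_estimate = 10⁶/12300 = 81.30; M_reference = 10⁶/5003 = 199.88.
ΔM = 81.30 − 199.88 = -118.58 → -119 mireds.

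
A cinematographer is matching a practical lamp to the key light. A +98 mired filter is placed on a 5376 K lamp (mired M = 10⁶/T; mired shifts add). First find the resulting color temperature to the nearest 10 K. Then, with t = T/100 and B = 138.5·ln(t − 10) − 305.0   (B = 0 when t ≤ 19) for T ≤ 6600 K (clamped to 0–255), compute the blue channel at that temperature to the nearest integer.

M_in = 10⁶/5376 = 186.01; M_out = 186.01 + (+98) = 284.01.
T_out = 10⁶/284.01 = 3521.0 K → 3520 K; t = 35.2.
B = 138.5·ln(35.2 − 10) − 305.0 = 138.5·ln 25.2 − 305.0 = 138.5·3.2268 − 305.0 = 141.918.
Rounded: 142.

142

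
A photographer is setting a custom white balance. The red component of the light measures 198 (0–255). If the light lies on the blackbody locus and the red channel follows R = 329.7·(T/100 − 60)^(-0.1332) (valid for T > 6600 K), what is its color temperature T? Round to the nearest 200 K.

10600 K

(t − 60)^(-0.1332) = 198/329.7 = 0.60055.
t − 60 = 0.60055^(1/-0.1332) = 0.60055^(-7.508) = 45.980, so t = 105.980.
T = 100·t = 10598 K → 10600 K to the nearest 200 K.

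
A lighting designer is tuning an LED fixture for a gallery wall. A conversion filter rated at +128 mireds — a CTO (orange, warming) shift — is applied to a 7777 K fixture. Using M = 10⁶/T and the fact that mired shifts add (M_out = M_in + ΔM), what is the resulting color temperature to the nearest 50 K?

3900 K

M_in = 10⁶/7777 = 128.58 mireds.
M_out = 128.58 + (+128) = 256.58 mireds.
T_out = 10⁶/256.58 = 3897.4 K → 3900 K.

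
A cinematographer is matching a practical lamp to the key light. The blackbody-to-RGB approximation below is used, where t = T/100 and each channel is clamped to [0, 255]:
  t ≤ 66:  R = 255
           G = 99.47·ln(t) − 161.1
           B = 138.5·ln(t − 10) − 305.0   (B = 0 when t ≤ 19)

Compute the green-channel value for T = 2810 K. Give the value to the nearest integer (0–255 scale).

t = 2810/100 = 28.1; the t ≤ 66 branch applies.
G = 99.47·ln 28.1 − 161.1 = 99.47·3.3358 − 161.1 = 170.709.
Rounded: 171.

171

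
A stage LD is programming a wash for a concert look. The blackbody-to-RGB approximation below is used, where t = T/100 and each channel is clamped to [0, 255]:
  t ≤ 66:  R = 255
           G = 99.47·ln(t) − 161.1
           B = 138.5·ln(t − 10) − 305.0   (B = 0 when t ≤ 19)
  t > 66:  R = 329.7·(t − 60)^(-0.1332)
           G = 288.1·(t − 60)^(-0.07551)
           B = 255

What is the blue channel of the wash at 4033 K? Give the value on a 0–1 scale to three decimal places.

t = 4033/100 = 40.33; the t ≤ 66 branch applies.
B = 138.5·ln(40.33 − 10) − 305.0 = 138.5·ln 30.33 − 305.0 = 138.5·3.4121 − 305.0 = 167.581.
On a 0–1 scale: 167.581/255 = 0.6572 → 0.657.

0.657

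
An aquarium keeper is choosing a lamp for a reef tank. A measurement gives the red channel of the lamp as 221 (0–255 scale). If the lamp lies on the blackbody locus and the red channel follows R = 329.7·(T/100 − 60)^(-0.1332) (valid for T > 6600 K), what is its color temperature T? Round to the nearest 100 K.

(t − 60)^(-0.1332) = 221/329.7 = 0.67031.
t − 60 = 0.67031^(1/-0.1332) = 0.67031^(-7.508) = 20.149, so t = 80.149.
T = 100·t = 8015 K → 8000 K to the nearest 100 K.

8000 K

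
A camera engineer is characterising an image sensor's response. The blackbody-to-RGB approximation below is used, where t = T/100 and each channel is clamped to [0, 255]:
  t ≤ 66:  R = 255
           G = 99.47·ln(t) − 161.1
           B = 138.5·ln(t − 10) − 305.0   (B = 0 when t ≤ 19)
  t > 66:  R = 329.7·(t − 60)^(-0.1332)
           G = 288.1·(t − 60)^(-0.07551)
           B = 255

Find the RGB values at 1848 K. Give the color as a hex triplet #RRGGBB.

t = 1848/100 = 18.48; the t ≤ 66 branch applies.
R = 255 by definition for t ≤ 66.
G = 99.47·ln 18.48 − 161.1 = 99.47·2.9167 − 161.1 = 129.023.
t = 18.48 ≤ 19, so B = 0.
Rounded: (255, 129, 0).
In hex: #FF8100.

#FF8100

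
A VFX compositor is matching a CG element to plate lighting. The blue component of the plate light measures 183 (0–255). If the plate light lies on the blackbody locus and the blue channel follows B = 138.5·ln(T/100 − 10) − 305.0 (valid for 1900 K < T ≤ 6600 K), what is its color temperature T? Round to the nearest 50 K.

ln(t − 10) = (183 + 305.0) / 138.5 = 3.5235.
t − 10 = e^3.5235 = 33.902, so t = 43.902.
T = 100·t = 4390 K → 4400 K to the nearest 50 K.

4400 K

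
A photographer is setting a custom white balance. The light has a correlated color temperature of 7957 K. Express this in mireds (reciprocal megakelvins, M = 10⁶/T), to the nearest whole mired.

126 mireds

M = 10⁶ / 7957 = 125.676 → 126 mireds.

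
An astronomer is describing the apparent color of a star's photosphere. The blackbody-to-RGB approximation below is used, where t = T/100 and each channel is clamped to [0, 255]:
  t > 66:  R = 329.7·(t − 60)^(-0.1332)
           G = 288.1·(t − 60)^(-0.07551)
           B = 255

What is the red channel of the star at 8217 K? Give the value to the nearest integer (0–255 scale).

t = 8217/100 = 82.17; the t > 66 branch applies.
R = 329.7·(82.17 − 60)^(-0.1332) = 329.7·22.17^(-0.1332) = 329.7·0.66183 = 218.204.
Rounded: 218.

218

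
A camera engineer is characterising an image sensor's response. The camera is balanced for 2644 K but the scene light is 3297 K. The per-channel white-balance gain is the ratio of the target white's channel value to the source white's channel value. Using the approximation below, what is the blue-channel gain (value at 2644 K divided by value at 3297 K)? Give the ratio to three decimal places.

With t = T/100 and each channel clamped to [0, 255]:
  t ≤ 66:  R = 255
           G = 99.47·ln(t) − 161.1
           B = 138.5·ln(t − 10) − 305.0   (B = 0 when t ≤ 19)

At 3297 K (t = 32.97):
  B = 138.5·ln(32.97 − 10) − 305.0 = 138.5·ln 22.97 − 305.0 = 138.5·3.1342 − 305.0 = 129.085.
At 2644 K (t = 26.44):
  B = 138.5·ln(26.44 − 10) − 305.0 = 138.5·ln 16.44 − 305.0 = 138.5·2.7997 − 305.0 = 82.761.
Gain = 82.761 / 129.085 = 0.6411 → 0.641.

0.641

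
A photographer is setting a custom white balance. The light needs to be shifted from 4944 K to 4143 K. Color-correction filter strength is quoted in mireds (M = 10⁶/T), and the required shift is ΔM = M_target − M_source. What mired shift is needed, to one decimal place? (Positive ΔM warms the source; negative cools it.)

M_source = 10⁶/4944 = 202.265; M_target = 10⁶/4143 = 241.371.
ΔM = 241.371 − 202.265 = 39.106 → +39.1 mireds, a warming shift.

+39.1 mireds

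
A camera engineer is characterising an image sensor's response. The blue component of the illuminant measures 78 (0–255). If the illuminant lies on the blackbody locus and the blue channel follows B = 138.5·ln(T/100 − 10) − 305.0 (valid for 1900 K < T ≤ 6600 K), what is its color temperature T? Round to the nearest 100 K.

2600 K

ln(t − 10) = (78 + 305.0) / 138.5 = 2.7653.
t − 10 = e^2.7653 = 15.884, so t = 25.884.
T = 100·t = 2588 K → 2600 K to the nearest 100 K.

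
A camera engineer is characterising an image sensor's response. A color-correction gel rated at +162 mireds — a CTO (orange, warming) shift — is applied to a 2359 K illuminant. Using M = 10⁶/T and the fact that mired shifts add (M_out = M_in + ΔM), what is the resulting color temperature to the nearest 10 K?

1710 K

M_in = 10⁶/2359 = 423.91 mireds.
M_out = 423.91 + (+162) = 585.91 mireds.
T_out = 10⁶/585.91 = 1706.8 K → 1710 K.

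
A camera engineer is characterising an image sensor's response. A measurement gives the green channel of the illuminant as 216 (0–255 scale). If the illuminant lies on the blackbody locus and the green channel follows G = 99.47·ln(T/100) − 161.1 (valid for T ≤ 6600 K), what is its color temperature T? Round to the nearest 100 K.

ln t = (216 + 161.1) / 99.47 = 3.7911.
t = e^3.7911 = 44.305.
T = 100·t = 4430 K → 4400 K to the nearest 100 K.

4400 K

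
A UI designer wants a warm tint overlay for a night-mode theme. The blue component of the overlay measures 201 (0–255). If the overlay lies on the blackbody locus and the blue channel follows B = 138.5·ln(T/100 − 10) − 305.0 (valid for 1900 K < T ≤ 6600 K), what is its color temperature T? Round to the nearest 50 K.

ln(t − 10) = (201 + 305.0) / 138.5 = 3.6534.
t − 10 = e^3.6534 = 38.607, so t = 48.607.
T = 100·t = 4861 K → 4850 K to the nearest 50 K.

4850 K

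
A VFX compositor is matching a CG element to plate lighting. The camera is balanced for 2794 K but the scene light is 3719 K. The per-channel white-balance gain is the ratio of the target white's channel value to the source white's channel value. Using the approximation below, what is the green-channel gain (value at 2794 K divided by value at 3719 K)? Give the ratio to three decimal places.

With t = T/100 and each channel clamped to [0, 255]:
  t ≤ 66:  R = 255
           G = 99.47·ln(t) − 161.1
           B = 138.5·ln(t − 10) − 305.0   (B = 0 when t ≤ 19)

At 3719 K (t = 37.19):
  G = 99.47·ln 37.19 − 161.1 = 99.47·3.6160 − 161.1 = 198.587.
At 2794 K (t = 27.94):
  G = 99.47·ln 27.94 − 161.1 = 99.47·3.3301 − 161.1 = 170.141.
Gain = 170.141 / 198.587 = 0.8568 → 0.857.

0.857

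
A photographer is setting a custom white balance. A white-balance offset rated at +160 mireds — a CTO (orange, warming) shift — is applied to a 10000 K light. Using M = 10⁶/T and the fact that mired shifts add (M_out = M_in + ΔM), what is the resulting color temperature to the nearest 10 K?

M_in = 10⁶/10000 = 100.00 mireds.
M_out = 100.00 + (+160) = 260.00 mireds.
T_out = 10⁶/260.00 = 3846.2 K → 3850 K.

3850 K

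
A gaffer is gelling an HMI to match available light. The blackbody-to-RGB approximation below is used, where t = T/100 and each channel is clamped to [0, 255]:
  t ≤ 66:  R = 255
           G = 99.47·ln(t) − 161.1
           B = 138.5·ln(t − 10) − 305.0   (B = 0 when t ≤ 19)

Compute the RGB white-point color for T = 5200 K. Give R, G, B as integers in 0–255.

t = 5200/100 = 52; the t ≤ 66 branch applies.
R = 255 by definition for t ≤ 66.
G = 99.47·ln 52 − 161.1 = 99.47·3.9512 − 161.1 = 231.930.
B = 138.5·ln(52 − 10) − 305.0 = 138.5·ln 42 − 305.0 = 138.5·3.7377 − 305.0 = 212.667.
Rounded: (255, 232, 213).

R=255, G=232, B=213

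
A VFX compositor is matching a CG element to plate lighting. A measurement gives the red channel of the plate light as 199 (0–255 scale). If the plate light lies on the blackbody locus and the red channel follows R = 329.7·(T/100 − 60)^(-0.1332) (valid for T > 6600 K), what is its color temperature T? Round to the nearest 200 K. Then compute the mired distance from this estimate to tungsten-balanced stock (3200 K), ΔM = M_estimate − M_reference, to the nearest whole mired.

-216 mireds

(t − 60)^(-0.1332) = 199/329.7 = 0.60358.
t − 60 = 0.60358^(1/-0.1332) = 0.60358^(-7.508) = 44.273, so t = 104.273.
T = 100·t = 10427 K → 10400 K to the nearest 200 K.
M_estimate = 10⁶/10400 = 96.15; M_reference = 10⁶/3200 = 312.50.
ΔM = 96.15 − 312.50 = -216.35 → -216 mireds.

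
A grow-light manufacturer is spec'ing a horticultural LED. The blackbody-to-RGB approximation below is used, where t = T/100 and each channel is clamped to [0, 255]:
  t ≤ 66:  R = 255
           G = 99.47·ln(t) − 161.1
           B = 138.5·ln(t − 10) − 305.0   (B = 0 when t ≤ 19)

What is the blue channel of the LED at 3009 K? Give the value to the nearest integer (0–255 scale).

t = 3009/100 = 30.09; the t ≤ 66 branch applies.
B = 138.5·ln(30.09 − 10) − 305.0 = 138.5·ln 20.09 − 305.0 = 138.5·3.0002 − 305.0 = 110.531.
Rounded: 111.

111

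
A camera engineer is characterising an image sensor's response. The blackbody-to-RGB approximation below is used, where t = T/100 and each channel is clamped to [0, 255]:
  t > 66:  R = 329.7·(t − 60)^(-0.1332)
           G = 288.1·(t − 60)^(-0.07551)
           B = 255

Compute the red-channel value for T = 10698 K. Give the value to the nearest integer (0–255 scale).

t = 10698/100 = 106.98; the t > 66 branch applies.
R = 329.7·(106.98 − 60)^(-0.1332) = 329.7·46.98^(-0.1332) = 329.7·0.59883 = 197.433.
Rounded: 197.

197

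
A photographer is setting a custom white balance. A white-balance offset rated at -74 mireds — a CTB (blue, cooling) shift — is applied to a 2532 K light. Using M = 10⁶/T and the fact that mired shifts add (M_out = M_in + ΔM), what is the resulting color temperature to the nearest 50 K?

3100 K

M_in = 10⁶/2532 = 394.94 mireds.
M_out = 394.94 + (-74) = 320.94 mireds.
T_out = 10⁶/320.94 = 3115.8 K → 3100 K.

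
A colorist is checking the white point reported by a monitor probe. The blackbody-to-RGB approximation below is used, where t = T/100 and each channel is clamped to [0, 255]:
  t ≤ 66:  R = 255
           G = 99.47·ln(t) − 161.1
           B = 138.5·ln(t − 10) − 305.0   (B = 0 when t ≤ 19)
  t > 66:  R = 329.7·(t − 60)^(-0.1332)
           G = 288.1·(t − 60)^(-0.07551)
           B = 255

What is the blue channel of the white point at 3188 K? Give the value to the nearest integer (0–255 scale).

t = 3188/100 = 31.88; the t ≤ 66 branch applies.
B = 138.5·ln(31.88 − 10) − 305.0 = 138.5·ln 21.88 − 305.0 = 138.5·3.0856 − 305.0 = 122.352.
Rounded: 122.

122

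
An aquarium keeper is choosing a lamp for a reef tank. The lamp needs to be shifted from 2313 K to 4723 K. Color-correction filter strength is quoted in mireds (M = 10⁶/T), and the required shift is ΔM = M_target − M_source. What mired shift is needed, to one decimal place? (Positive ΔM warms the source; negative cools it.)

M_source = 10⁶/2313 = 432.339; M_target = 10⁶/4723 = 211.730.
ΔM = 211.730 − 432.339 = -220.609 → -220.6 mireds, a cooling shift.

-220.6 mireds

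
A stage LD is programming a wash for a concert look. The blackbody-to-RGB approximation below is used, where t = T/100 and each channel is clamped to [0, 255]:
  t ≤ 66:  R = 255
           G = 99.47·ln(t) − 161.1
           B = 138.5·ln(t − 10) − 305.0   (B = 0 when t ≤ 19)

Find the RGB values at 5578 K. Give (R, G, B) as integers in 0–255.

(255, 239, 225)

t = 5578/100 = 55.78; the t ≤ 66 branch applies.
R = 255 by definition for t ≤ 66.
G = 99.47·ln 55.78 − 161.1 = 99.47·4.0214 − 161.1 = 238.910.
B = 138.5·ln(55.78 − 10) − 305.0 = 138.5·ln 45.78 − 305.0 = 138.5·3.8238 − 305.0 = 224.603.
Rounded: (255, 239, 225).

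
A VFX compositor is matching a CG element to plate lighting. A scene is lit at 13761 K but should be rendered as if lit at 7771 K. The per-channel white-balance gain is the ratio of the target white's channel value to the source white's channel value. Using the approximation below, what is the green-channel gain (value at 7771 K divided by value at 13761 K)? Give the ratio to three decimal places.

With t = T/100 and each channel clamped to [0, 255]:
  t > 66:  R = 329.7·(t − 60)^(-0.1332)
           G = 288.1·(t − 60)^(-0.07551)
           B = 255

1.118

At 13761 K (t = 137.61):
  G = 288.1·(137.61 − 60)^(-0.07551) = 288.1·77.61^(-0.07551) = 288.1·0.71993 = 207.413.
At 7771 K (t = 77.71):
  G = 288.1·(77.71 − 60)^(-0.07551) = 288.1·17.71^(-0.07551) = 288.1·0.80491 = 231.894.
Gain = 231.894 / 207.413 = 1.1180 → 1.118.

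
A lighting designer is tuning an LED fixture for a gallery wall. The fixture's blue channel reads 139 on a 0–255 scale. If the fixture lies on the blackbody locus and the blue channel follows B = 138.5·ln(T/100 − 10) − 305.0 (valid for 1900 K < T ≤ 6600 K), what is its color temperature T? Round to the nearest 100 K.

ln(t − 10) = (139 + 305.0) / 138.5 = 3.2058.
t − 10 = e^3.2058 = 24.675, so t = 34.675.
T = 100·t = 3467 K → 3500 K to the nearest 100 K.

3500 K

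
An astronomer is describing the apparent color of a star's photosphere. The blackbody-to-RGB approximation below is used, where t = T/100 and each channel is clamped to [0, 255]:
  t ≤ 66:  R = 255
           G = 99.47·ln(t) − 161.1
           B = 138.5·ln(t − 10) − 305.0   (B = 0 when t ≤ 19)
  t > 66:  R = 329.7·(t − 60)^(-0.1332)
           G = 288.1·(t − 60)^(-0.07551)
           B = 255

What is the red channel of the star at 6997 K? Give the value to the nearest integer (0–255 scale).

243

t = 6997/100 = 69.97; the t > 66 branch applies.
R = 329.7·(69.97 − 60)^(-0.1332) = 329.7·9.97^(-0.1332) = 329.7·0.73616 = 242.713.
Rounded: 243.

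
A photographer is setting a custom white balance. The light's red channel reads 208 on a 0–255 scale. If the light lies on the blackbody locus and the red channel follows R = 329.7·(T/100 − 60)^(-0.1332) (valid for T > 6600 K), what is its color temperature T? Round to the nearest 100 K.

(t − 60)^(-0.1332) = 208/329.7 = 0.63088.
t − 60 = 0.63088^(1/-0.1332) = 0.63088^(-7.508) = 31.763, so t = 91.763.
T = 100·t = 9176 K → 9200 K to the nearest 100 K.

9200 K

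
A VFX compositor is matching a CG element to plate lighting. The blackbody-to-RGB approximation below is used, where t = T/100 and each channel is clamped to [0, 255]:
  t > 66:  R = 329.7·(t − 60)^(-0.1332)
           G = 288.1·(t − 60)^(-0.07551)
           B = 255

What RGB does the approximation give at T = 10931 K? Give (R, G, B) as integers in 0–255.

t = 10931/100 = 109.31; the t > 66 branch applies.
R = 329.7·(109.31 − 60)^(-0.1332) = 329.7·49.31^(-0.1332) = 329.7·0.59498 = 196.164.
G = 288.1·(109.31 − 60)^(-0.07551) = 288.1·49.31^(-0.07551) = 288.1·0.74502 = 214.640.
B = 255 by definition for t > 66.
Rounded: (196, 215, 255).

(196, 215, 255)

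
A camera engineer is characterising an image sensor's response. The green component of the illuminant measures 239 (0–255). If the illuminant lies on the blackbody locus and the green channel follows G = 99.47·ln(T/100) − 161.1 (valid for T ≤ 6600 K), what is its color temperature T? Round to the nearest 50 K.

5600 K

ln t = (239 + 161.1) / 99.47 = 4.0223.
t = e^4.0223 = 55.830.
T = 100·t = 5583 K → 5600 K to the nearest 50 K.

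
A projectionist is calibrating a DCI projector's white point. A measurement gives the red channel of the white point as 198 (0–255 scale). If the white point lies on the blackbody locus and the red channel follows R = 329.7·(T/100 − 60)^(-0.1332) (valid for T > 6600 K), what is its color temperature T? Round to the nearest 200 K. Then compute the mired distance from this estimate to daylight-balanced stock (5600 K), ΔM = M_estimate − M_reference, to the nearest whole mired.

(t − 60)^(-0.1332) = 198/329.7 = 0.60055.
t − 60 = 0.60055^(1/-0.1332) = 0.60055^(-7.508) = 45.980, so t = 105.980.
T = 100·t = 10598 K → 10600 K to the nearest 200 K.
M_estimate = 10⁶/10600 = 94.34; M_reference = 10⁶/5600 = 178.57.
ΔM = 94.34 − 178.57 = -84.23 → -84 mireds.

-84 mireds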